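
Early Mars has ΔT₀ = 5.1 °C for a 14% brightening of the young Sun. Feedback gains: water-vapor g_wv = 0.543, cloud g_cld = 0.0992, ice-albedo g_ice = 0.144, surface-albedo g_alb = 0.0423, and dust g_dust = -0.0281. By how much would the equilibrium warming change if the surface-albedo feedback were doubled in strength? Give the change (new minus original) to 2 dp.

6.87 °C

Original: g = 0.8004, ΔT = 5.1/(1−0.8004) = 25.5511 °C.
With doubled surface-albedo: g' = 0.8427, ΔT' = 5.1/(1−0.8427) = 32.4221 °C.
Change = 32.4221 − 25.5511 = 6.87 °C.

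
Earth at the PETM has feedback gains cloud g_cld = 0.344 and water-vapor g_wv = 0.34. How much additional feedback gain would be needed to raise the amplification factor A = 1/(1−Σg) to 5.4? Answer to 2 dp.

Current total gain = 0.684.
Target gain for A = 5.4: g* = 1 − 1/5.4 = 0.8148.
Additional gain needed = 0.8148 − 0.684 = 0.13.

0.13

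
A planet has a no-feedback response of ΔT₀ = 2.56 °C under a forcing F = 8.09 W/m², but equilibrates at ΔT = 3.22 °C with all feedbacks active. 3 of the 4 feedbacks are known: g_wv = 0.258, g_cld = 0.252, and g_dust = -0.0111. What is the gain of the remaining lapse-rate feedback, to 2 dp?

Amplification A = ΔT/ΔT₀ = 3.22/2.56 = 1.258.
Total gain g = 1 − 1/A = 1 − 1/1.258 = 0.2051.
Known gains sum to 0.258 + 0.252 − 0.0111 = 0.4989.
g_lr = 0.2051 − 0.4989 = -0.29.

-0.29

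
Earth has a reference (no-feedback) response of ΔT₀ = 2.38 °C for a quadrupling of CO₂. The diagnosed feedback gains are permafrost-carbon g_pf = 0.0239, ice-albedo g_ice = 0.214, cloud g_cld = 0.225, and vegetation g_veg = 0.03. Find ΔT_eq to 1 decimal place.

Total gain g = 0.0239 + 0.214 + 0.225 + 0.03 = 0.4929.
Amplification A = 1/(1 − 0.4929) = 1.972.
ΔT = 2.38 × 1.972 = 4.7 °C.

4.7 °C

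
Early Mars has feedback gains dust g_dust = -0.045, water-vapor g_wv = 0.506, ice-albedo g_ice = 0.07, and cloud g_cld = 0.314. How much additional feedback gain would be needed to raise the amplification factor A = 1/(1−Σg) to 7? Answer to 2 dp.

Current total gain = 0.845.
Target gain for A = 7: g* = 1 − 1/7 = 0.8571.
Additional gain needed = 0.8571 − 0.845 = 0.01.

0.01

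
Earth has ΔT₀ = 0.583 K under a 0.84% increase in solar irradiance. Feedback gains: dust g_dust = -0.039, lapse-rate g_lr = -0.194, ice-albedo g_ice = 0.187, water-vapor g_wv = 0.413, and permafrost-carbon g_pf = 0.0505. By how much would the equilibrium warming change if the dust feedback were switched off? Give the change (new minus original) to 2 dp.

Original: g = 0.4175, ΔT = 0.583/(1−0.4175) = 1.0009 K.
Without dust: g' = 0.4565, ΔT' = 0.583/(1−0.4565) = 1.0727 K.
Change = 1.0727 − 1.0009 = 0.07 K.

0.07 K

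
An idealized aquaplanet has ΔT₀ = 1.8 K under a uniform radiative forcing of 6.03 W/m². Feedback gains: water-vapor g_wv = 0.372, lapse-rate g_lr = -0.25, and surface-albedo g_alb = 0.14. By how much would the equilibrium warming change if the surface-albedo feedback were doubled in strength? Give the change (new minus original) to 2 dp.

0.57 K

Original: g = 0.262, ΔT = 1.8/(1−0.262) = 2.4390 K.
With doubled surface-albedo: g' = 0.402, ΔT' = 1.8/(1−0.402) = 3.0100 K.
Change = 3.0100 − 2.4390 = 0.57 K.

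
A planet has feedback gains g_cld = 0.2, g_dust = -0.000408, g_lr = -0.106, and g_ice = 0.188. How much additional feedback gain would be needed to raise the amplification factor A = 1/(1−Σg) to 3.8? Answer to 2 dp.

Current total gain = 0.281592.
Target gain for A = 3.8: g* = 1 − 1/3.8 = 0.7368.
Additional gain needed = 0.7368 − 0.281592 = 0.46.

0.46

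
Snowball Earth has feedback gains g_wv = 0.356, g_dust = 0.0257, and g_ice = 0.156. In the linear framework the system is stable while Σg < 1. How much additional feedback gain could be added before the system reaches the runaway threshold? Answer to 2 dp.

0.46

Current total gain = 0.356 + 0.0257 + 0.156 = 0.5377.
Margin to runaway = 1 − 0.5377 = 0.46.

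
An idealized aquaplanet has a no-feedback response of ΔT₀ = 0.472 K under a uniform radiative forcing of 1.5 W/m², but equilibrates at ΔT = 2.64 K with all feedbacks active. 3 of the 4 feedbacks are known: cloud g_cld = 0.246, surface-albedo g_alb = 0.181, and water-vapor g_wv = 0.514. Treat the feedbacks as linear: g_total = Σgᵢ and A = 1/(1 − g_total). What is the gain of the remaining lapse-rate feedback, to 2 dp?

-0.12

Amplification A = ΔT/ΔT₀ = 2.64/0.472 = 5.593.
Total gain g = 1 − 1/A = 1 − 1/5.593 = 0.8212.
Known gains sum to 0.246 + 0.181 + 0.514 = 0.941.
g_lr = 0.8212 − 0.941 = -0.12.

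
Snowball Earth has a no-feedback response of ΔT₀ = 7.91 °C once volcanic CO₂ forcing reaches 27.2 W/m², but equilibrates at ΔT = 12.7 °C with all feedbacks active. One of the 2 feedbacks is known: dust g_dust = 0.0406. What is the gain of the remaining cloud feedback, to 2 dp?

Amplification A = ΔT/ΔT₀ = 12.7/7.91 = 1.606.
Total gain g = 1 − 1/A = 1 − 1/1.606 = 0.3773.
The known gain is 0.0406.
g_cld = 0.3773 − 0.0406 = 0.34.

0.34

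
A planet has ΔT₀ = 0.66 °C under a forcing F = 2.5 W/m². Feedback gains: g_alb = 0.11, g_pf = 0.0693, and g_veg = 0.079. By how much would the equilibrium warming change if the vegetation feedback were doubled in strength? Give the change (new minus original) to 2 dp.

Original: g = 0.2583, ΔT = 0.66/(1−0.2583) = 0.8898 °C.
With doubled vegetation: g' = 0.3373, ΔT' = 0.66/(1−0.3373) = 0.9959 °C.
Change = 0.9959 − 0.8898 = 0.11 °C.

0.11 °C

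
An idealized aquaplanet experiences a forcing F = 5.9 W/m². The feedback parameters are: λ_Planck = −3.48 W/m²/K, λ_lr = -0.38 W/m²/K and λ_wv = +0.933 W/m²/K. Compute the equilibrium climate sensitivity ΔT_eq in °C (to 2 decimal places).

Net feedback parameter λ = (−3.48) + (-0.38) + (+0.933) = -2.927 W/m²/K.
ΔT = −F/λ = −5.9/(-2.927) = 2.02 °C.

2.02 °C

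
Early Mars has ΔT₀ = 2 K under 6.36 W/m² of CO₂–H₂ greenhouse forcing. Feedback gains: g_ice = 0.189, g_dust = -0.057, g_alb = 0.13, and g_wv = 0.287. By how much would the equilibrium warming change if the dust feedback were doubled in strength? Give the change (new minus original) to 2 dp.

Original: g = 0.549, ΔT = 2/(1−0.549) = 4.4346 K.
With doubled dust: g' = 0.492, ΔT' = 2/(1−0.492) = 3.9370 K.
Change = 3.9370 − 4.4346 = -0.50 K.

-0.50 K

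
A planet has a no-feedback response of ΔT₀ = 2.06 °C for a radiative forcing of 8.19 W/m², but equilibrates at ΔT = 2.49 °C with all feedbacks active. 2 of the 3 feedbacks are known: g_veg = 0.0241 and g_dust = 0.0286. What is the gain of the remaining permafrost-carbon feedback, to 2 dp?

Amplification A = ΔT/ΔT₀ = 2.49/2.06 = 1.209.
Total gain g = 1 − 1/A = 1 − 1/1.209 = 0.1729.
Known gains sum to 0.0241 + 0.0286 = 0.0527.
g_pf = 0.1729 − 0.0527 = 0.12.

0.12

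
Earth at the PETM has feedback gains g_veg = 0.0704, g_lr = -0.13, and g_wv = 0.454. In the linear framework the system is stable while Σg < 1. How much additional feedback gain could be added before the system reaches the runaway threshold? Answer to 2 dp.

Current total gain = 0.0704 − 0.13 + 0.454 = 0.3944.
Margin to runaway = 1 − 0.3944 = 0.61.

0.61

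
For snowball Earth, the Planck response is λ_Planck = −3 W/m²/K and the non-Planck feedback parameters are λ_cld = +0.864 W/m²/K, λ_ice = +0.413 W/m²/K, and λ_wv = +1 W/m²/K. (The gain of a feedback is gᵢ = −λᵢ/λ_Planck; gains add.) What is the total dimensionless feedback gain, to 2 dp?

Convert to gains: g_cld = 0.864/3 = 0.288; g_ice = 0.413/3 = 0.1377; g_wv = 1/3 = 0.3333.
Total gain g = 0.759.

0.76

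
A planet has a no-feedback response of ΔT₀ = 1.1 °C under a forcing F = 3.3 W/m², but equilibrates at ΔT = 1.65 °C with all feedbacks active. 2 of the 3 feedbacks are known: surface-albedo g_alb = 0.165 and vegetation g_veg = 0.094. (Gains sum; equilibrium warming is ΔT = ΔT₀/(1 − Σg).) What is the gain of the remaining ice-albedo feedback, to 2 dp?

Amplification A = ΔT/ΔT₀ = 1.65/1.1 = 1.5.
Total gain g = 1 − 1/A = 1 − 1/1.5 = 0.3333.
Known gains sum to 0.165 + 0.094 = 0.259.
g_ice = 0.3333 − 0.259 = 0.07.

0.07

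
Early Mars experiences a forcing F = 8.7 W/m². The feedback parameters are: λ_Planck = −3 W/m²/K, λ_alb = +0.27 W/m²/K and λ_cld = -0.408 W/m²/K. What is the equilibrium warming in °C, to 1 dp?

2.8 °C

Net feedback parameter λ = (−3) + (+0.27) + (-0.408) = -3.138 W/m²/K.
ΔT = −F/λ = −8.7/(-3.138) = 2.8 °C.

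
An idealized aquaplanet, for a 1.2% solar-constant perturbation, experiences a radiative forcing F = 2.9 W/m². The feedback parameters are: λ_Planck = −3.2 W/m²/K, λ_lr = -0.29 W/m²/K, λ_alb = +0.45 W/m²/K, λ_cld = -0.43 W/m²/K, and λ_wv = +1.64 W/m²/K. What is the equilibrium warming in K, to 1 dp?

Net feedback parameter λ = (−3.2) + (-0.29) + (+0.45) + (-0.43) + (+1.64) = -1.83 W/m²/K.
ΔT = −F/λ = −2.9/(-1.83) = 1.6 K.

1.6 K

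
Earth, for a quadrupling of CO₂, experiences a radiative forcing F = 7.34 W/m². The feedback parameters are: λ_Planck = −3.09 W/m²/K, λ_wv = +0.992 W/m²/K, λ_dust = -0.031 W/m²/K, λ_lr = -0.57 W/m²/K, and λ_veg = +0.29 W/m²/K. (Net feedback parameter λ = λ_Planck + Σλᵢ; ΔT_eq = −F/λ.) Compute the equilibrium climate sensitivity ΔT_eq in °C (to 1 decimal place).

3.0 °C

Net feedback parameter λ = (−3.09) + (+0.992) + (-0.031) + (-0.57) + (+0.29) = -2.409 W/m²/K.
ΔT = −F/λ = −7.34/(-2.409) = 3.0 °C.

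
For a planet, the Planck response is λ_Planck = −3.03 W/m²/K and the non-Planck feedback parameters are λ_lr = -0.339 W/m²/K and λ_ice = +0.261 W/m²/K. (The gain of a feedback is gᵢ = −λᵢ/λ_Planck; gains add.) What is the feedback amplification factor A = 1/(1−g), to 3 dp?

0.975

Convert to gains: g_lr = -0.339/3.03 = -0.1119; g_ice = 0.261/3.03 = 0.08614.
Total gain g = -0.02576.
A = 1/(1 + 0.02576) = 0.975.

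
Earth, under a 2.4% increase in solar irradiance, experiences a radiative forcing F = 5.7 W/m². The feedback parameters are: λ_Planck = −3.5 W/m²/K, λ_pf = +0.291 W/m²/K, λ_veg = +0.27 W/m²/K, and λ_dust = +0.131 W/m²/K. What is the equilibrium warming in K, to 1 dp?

Net feedback parameter λ = (−3.5) + (+0.291) + (+0.27) + (+0.131) = -2.808 W/m²/K.
ΔT = −F/λ = −5.7/(-2.808) = 2.0 K.

2.0 K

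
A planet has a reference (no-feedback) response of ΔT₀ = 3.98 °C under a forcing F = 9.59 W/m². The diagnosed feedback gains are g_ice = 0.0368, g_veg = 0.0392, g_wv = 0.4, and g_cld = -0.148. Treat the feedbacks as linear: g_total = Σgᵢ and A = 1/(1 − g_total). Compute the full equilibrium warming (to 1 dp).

5.9 °C

Total gain g = 0.0368 + 0.0392 + 0.4 − 0.148 = 0.328.
Amplification A = 1/(1 − 0.328) = 1.488.
ΔT = 3.98 × 1.488 = 5.9 °C.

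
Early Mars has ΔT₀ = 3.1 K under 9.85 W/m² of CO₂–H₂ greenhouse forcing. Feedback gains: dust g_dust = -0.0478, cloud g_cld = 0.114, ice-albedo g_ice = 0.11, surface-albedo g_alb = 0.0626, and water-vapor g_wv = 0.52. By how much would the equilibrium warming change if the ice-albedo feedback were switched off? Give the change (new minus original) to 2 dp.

Original: g = 0.7588, ΔT = 3.1/(1−0.7588) = 12.8524 K.
Without ice-albedo: g' = 0.6488, ΔT' = 3.1/(1−0.6488) = 8.8269 K.
Change = 8.8269 − 12.8524 = -4.03 K.

-4.03 K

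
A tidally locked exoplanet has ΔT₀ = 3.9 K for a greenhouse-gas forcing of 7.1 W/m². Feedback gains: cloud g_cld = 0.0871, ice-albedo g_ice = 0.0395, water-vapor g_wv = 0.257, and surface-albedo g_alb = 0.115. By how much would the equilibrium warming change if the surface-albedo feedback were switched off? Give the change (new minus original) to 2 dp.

Original: g = 0.4986, ΔT = 3.9/(1−0.4986) = 7.7782 K.
Without surface-albedo: g' = 0.3836, ΔT' = 3.9/(1−0.3836) = 6.3271 K.
Change = 6.3271 − 7.7782 = -1.45 K.

-1.45 K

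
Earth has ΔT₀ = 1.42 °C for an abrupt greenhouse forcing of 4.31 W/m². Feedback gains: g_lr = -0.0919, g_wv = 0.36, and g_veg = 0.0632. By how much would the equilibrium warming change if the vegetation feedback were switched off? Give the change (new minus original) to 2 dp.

Original: g = 0.3313, ΔT = 1.42/(1−0.3313) = 2.1235 °C.
Without vegetation: g' = 0.2681, ΔT' = 1.42/(1−0.2681) = 1.9402 °C.
Change = 1.9402 − 2.1235 = -0.18 °C.

-0.18 °C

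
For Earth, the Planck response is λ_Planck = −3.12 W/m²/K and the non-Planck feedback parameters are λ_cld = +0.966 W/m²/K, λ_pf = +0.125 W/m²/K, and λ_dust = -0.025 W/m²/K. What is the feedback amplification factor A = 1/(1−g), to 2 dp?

1.52

Convert to gains: g_cld = 0.966/3.12 = 0.3096; g_pf = 0.125/3.12 = 0.04006; g_dust = -0.025/3.12 = -0.008013.
Total gain g = 0.341647.
A = 1/(1 − 0.341647) = 1.52.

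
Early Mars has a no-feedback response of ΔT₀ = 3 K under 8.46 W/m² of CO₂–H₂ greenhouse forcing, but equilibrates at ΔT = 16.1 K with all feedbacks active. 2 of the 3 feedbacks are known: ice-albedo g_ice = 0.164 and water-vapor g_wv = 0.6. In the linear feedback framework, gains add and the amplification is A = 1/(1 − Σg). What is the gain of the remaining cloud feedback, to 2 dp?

0.05

Amplification A = ΔT/ΔT₀ = 16.1/3 = 5.367.
Total gain g = 1 − 1/A = 1 − 1/5.367 = 0.8137.
Known gains sum to 0.164 + 0.6 = 0.764.
g_cld = 0.8137 − 0.764 = 0.05.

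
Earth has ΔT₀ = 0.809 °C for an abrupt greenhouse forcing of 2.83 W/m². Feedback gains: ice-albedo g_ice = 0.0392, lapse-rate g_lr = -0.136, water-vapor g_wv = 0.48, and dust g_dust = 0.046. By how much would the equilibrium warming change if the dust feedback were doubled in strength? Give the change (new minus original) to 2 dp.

Original: g = 0.4292, ΔT = 0.809/(1−0.4292) = 1.4173 °C.
With doubled dust: g' = 0.4752, ΔT' = 0.809/(1−0.4752) = 1.5415 °C.
Change = 1.5415 − 1.4173 = 0.12 °C.

0.12 °C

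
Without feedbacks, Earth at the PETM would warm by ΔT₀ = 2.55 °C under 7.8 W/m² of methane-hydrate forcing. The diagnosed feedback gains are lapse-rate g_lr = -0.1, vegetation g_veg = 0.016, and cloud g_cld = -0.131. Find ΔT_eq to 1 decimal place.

Total gain g = -0.1 + 0.016 − 0.131 = -0.215.
Amplification A = 1/(1 + 0.215) = 0.823.
ΔT = 2.55 × 0.823 = 2.1 °C.

2.1 °C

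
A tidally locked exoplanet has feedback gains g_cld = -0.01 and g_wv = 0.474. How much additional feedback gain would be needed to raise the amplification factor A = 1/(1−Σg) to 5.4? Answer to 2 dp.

0.35

Current total gain = 0.464.
Target gain for A = 5.4: g* = 1 − 1/5.4 = 0.8148.
Additional gain needed = 0.8148 − 0.464 = 0.35.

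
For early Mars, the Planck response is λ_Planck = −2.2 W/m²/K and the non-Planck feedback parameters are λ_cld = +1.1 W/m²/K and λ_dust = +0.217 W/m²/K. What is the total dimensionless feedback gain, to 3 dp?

Convert to gains: g_cld = 1.1/2.2 = 0.5; g_dust = 0.217/2.2 = 0.09864.
Total gain g = 0.59864.

0.599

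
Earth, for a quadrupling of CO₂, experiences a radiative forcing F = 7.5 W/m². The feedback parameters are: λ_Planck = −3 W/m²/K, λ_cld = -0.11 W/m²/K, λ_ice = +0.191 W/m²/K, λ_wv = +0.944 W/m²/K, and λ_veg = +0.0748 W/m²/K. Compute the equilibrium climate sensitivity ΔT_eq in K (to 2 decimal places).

3.95 K

Net feedback parameter λ = (−3) + (-0.11) + (+0.191) + (+0.944) + (+0.0748) = -1.9002 W/m²/K.
ΔT = −F/λ = −7.5/(-1.9002) = 3.95 K.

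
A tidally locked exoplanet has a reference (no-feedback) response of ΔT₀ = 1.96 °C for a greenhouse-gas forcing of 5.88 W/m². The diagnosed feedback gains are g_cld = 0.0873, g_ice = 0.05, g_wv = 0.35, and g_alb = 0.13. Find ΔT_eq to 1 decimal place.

5.1 °C

Total gain g = 0.0873 + 0.05 + 0.35 + 0.13 = 0.6173.
Amplification A = 1/(1 − 0.6173) = 2.613.
ΔT = 1.96 × 2.613 = 5.1 °C.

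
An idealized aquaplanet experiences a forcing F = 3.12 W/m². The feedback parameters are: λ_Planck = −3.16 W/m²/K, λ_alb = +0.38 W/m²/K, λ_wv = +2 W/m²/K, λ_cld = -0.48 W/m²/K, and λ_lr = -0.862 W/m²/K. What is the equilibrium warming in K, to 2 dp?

Net feedback parameter λ = (−3.16) + (+0.38) + (+2) + (-0.48) + (-0.862) = -2.122 W/m²/K.
ΔT = −F/λ = −3.12/(-2.122) = 1.47 K.

1.47 K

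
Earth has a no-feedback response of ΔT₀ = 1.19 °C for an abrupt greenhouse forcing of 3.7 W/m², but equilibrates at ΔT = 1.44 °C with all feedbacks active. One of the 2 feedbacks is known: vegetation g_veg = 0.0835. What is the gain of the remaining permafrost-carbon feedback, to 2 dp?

Amplification A = ΔT/ΔT₀ = 1.44/1.19 = 1.21.
Total gain g = 1 − 1/A = 1 − 1/1.21 = 0.1736.
The known gain is 0.0835.
g_pf = 0.1736 − 0.0835 = 0.09.

0.09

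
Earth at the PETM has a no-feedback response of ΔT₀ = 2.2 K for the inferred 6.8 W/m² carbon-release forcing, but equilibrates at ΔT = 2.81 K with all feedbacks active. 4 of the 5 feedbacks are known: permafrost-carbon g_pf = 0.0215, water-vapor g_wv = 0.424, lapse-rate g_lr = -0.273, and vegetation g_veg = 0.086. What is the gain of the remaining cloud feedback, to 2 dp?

-0.04

Amplification A = ΔT/ΔT₀ = 2.81/2.2 = 1.277.
Total gain g = 1 − 1/A = 1 − 1/1.277 = 0.2169.
Known gains sum to 0.0215 + 0.424 − 0.273 + 0.086 = 0.2585.
g_cld = 0.2169 − 0.2585 = -0.04.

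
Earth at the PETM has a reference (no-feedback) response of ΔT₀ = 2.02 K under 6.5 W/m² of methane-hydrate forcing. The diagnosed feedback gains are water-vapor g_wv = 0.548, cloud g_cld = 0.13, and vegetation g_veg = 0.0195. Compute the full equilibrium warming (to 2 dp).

6.68 K

Total gain g = 0.548 + 0.13 + 0.0195 = 0.6975.
Amplification A = 1/(1 − 0.6975) = 3.306.
ΔT = 2.02 × 3.306 = 6.68 K.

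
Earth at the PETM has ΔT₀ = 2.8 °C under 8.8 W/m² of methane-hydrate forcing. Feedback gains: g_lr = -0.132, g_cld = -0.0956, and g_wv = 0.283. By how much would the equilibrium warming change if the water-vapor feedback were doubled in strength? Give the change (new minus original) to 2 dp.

Original: g = 0.0554, ΔT = 2.8/(1−0.0554) = 2.9642 °C.
With doubled water-vapor: g' = 0.3384, ΔT' = 2.8/(1−0.3384) = 4.2322 °C.
Change = 4.2322 − 2.9642 = 1.27 °C.

1.27 °C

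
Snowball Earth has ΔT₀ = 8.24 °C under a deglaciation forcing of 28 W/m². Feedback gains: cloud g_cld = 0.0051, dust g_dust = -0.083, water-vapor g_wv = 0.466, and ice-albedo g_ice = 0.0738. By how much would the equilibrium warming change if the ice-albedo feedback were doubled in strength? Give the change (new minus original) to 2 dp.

Original: g = 0.4619, ΔT = 8.24/(1−0.4619) = 15.3131 °C.
With doubled ice-albedo: g' = 0.5357, ΔT' = 8.24/(1−0.5357) = 17.7471 °C.
Change = 17.7471 − 15.3131 = 2.43 °C.

2.43 °C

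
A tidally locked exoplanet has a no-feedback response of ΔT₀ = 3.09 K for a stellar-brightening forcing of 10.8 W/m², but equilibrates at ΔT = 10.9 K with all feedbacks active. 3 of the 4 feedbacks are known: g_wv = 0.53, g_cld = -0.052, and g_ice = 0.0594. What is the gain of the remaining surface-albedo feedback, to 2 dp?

Amplification A = ΔT/ΔT₀ = 10.9/3.09 = 3.528.
Total gain g = 1 − 1/A = 1 − 1/3.528 = 0.7166.
Known gains sum to 0.53 − 0.052 + 0.0594 = 0.5374.
g_alb = 0.7166 − 0.5374 = 0.18.

0.18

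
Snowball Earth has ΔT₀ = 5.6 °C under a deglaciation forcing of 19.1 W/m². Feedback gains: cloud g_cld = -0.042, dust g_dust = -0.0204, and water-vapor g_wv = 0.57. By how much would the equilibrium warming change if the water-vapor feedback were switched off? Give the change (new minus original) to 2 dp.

-6.10 °C

Original: g = 0.5076, ΔT = 5.6/(1−0.5076) = 11.3729 °C.
Without water-vapor: g' = -0.0624, ΔT' = 5.6/(1+0.0624) = 5.2711 °C.
Change = 5.2711 − 11.3729 = -6.10 °C.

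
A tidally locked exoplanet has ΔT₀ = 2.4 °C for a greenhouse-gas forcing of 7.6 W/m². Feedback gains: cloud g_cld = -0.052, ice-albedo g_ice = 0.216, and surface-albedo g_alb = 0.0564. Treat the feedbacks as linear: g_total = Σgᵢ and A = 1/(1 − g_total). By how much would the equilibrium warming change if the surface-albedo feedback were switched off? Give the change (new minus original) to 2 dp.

-0.21 °C

Original: g = 0.2204, ΔT = 2.4/(1−0.2204) = 3.0785 °C.
Without surface-albedo: g' = 0.164, ΔT' = 2.4/(1−0.164) = 2.8708 °C.
Change = 2.8708 − 3.0785 = -0.21 °C.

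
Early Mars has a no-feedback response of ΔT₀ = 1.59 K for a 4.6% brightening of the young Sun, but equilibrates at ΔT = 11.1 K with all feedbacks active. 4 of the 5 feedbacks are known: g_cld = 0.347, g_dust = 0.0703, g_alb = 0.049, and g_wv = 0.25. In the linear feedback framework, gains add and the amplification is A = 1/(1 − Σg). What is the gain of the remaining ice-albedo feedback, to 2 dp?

0.14

Amplification A = ΔT/ΔT₀ = 11.1/1.59 = 6.981.
Total gain g = 1 − 1/A = 1 − 1/6.981 = 0.8568.
Known gains sum to 0.347 + 0.0703 + 0.049 + 0.25 = 0.7163.
g_ice = 0.8568 − 0.7163 = 0.14.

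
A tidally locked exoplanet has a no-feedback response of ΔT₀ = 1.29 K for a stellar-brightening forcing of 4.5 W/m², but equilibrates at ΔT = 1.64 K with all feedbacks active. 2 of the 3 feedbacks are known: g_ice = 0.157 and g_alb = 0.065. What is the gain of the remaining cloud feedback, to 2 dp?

Amplification A = ΔT/ΔT₀ = 1.64/1.29 = 1.271.
Total gain g = 1 − 1/A = 1 − 1/1.271 = 0.2132.
Known gains sum to 0.157 + 0.065 = 0.222.
g_cld = 0.2132 − 0.222 = -0.01.

-0.01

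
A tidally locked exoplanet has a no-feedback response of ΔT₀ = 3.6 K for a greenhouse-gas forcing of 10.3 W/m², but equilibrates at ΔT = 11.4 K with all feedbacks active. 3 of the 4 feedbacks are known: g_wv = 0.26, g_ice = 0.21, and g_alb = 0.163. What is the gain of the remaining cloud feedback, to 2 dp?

0.05

Amplification A = ΔT/ΔT₀ = 11.4/3.6 = 3.167.
Total gain g = 1 − 1/A = 1 − 1/3.167 = 0.6842.
Known gains sum to 0.26 + 0.21 + 0.163 = 0.633.
g_cld = 0.6842 − 0.633 = 0.05.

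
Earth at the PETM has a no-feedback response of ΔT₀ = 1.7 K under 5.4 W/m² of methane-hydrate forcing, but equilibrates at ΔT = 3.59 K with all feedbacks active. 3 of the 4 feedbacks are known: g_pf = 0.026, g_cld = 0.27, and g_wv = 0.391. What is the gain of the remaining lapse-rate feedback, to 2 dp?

Amplification A = ΔT/ΔT₀ = 3.59/1.7 = 2.112.
Total gain g = 1 − 1/A = 1 − 1/2.112 = 0.5265.
Known gains sum to 0.026 + 0.27 + 0.391 = 0.687.
g_lr = 0.5265 − 0.687 = -0.16.

-0.16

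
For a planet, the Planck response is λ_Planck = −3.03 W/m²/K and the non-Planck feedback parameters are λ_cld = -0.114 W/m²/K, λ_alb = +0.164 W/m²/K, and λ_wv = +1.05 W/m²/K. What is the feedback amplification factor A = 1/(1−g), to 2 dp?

1.57

Convert to gains: g_cld = -0.114/3.03 = -0.03762; g_alb = 0.164/3.03 = 0.05413; g_wv = 1.05/3.03 = 0.3465.
Total gain g = 0.36301.
A = 1/(1 − 0.36301) = 1.57.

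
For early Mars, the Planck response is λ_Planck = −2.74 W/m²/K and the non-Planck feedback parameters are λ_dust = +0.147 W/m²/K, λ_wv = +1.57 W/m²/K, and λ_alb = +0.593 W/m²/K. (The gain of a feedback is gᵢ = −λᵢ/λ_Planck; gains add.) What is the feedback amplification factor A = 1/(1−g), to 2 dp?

6.37

Convert to gains: g_dust = 0.147/2.74 = 0.05365; g_wv = 1.57/2.74 = 0.573; g_alb = 0.593/2.74 = 0.2164.
Total gain g = 0.84305.
A = 1/(1 − 0.84305) = 6.37.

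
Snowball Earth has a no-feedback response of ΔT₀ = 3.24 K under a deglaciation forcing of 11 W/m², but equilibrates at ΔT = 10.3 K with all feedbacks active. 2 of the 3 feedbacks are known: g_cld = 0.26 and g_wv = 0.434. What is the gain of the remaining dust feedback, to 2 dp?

-0.01

Amplification A = ΔT/ΔT₀ = 10.3/3.24 = 3.179.
Total gain g = 1 − 1/A = 1 − 1/3.179 = 0.6854.
Known gains sum to 0.26 + 0.434 = 0.694.
g_dust = 0.6854 − 0.694 = -0.01.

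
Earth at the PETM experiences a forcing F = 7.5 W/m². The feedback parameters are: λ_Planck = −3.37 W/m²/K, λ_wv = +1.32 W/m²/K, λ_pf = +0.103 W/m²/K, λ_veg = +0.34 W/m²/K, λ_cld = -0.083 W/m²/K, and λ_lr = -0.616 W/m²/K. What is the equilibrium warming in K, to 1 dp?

Net feedback parameter λ = (−3.37) + (+1.32) + (+0.103) + (+0.34) + (-0.083) + (-0.616) = -2.306 W/m²/K.
ΔT = −F/λ = −7.5/(-2.306) = 3.3 K.

3.3 K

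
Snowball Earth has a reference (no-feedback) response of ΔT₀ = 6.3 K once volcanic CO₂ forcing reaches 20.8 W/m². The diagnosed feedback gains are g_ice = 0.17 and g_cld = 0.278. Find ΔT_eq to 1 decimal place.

11.4 K

Total gain g = 0.17 + 0.278 = 0.448.
Amplification A = 1/(1 − 0.448) = 1.812.
ΔT = 6.3 × 1.812 = 11.4 K.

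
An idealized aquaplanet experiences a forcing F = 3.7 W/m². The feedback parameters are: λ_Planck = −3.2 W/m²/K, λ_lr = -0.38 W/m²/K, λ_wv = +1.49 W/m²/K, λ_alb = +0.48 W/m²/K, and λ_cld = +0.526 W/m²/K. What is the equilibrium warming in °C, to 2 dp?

3.41 °C

Net feedback parameter λ = (−3.2) + (-0.38) + (+1.49) + (+0.48) + (+0.526) = -1.084 W/m²/K.
ΔT = −F/λ = −3.7/(-1.084) = 3.41 °C.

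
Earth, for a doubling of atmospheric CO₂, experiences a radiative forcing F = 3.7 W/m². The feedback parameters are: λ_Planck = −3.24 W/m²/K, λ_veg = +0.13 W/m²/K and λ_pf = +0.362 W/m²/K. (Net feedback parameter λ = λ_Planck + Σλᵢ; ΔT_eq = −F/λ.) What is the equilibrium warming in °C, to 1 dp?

1.3 °C

Net feedback parameter λ = (−3.24) + (+0.13) + (+0.362) = -2.748 W/m²/K.
ΔT = −F/λ = −3.7/(-2.748) = 1.3 °C.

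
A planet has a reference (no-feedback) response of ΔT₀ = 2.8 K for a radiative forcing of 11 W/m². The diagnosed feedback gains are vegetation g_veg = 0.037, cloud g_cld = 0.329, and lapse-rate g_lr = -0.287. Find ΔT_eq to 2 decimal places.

3.04 K

Total gain g = 0.037 + 0.329 − 0.287 = 0.079.
Amplification A = 1/(1 − 0.079) = 1.086.
ΔT = 2.8 × 1.086 = 3.04 K.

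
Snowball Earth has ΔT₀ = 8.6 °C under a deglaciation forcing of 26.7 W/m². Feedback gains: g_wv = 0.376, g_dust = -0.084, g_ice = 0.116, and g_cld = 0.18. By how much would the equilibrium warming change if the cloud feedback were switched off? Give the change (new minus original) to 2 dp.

-6.35 °C

Original: g = 0.588, ΔT = 8.6/(1−0.588) = 20.8738 °C.
Without cloud: g' = 0.408, ΔT' = 8.6/(1−0.408) = 14.5270 °C.
Change = 14.5270 − 20.8738 = -6.35 °C.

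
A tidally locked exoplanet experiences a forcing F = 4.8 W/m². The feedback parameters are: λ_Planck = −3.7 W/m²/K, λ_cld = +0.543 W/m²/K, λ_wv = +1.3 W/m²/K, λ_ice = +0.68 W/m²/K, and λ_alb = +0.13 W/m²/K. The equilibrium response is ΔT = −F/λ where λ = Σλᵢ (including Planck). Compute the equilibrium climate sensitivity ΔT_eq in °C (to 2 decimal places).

Net feedback parameter λ = (−3.7) + (+0.543) + (+1.3) + (+0.68) + (+0.13) = -1.047 W/m²/K.
ΔT = −F/λ = −4.8/(-1.047) = 4.58 °C.

4.58 °C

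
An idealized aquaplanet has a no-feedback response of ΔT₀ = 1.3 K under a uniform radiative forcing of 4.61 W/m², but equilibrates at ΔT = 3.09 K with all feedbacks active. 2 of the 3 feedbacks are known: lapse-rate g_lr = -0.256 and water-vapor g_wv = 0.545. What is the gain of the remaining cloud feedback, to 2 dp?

0.29

Amplification A = ΔT/ΔT₀ = 3.09/1.3 = 2.377.
Total gain g = 1 − 1/A = 1 − 1/2.377 = 0.5793.
Known gains sum to -0.256 + 0.545 = 0.289.
g_cld = 0.5793 − 0.289 = 0.29.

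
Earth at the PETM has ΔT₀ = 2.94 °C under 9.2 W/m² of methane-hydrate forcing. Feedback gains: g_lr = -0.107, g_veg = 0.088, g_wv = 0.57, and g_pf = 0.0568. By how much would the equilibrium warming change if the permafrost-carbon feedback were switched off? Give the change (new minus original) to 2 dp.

-0.95 °C

Original: g = 0.6078, ΔT = 2.94/(1−0.6078) = 7.4962 °C.
Without permafrost-carbon: g' = 0.551, ΔT' = 2.94/(1−0.551) = 6.5479 °C.
Change = 6.5479 − 7.4962 = -0.95 °C.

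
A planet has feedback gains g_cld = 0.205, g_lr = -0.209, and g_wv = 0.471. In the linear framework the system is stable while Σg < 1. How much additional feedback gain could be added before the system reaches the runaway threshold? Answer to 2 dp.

0.53

Current total gain = 0.205 − 0.209 + 0.471 = 0.467.
Margin to runaway = 1 − 0.467 = 0.53.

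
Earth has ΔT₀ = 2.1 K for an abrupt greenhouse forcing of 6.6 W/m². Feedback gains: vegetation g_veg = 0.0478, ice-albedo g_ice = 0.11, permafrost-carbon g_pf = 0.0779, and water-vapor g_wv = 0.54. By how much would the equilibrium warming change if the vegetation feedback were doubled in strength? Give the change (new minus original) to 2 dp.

Original: g = 0.7757, ΔT = 2.1/(1−0.7757) = 9.3625 K.
With doubled vegetation: g' = 0.8235, ΔT' = 2.1/(1−0.8235) = 11.8980 K.
Change = 11.8980 − 9.3625 = 2.54 K.

2.54 K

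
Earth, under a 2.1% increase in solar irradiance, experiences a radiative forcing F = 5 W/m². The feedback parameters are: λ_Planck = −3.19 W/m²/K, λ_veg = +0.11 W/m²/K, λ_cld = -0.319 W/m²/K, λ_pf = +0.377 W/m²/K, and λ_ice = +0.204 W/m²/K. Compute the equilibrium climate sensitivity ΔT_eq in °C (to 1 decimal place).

Net feedback parameter λ = (−3.19) + (+0.11) + (-0.319) + (+0.377) + (+0.204) = -2.818 W/m²/K.
ΔT = −F/λ = −5/(-2.818) = 1.8 °C.

1.8 °C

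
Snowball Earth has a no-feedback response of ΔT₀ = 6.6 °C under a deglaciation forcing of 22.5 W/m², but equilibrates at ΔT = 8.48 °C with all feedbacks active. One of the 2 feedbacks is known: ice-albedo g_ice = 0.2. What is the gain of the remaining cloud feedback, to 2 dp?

0.02

Amplification A = ΔT/ΔT₀ = 8.48/6.6 = 1.285.
Total gain g = 1 − 1/A = 1 − 1/1.285 = 0.2218.
The known gain is 0.2.
g_cld = 0.2218 − 0.2 = 0.02.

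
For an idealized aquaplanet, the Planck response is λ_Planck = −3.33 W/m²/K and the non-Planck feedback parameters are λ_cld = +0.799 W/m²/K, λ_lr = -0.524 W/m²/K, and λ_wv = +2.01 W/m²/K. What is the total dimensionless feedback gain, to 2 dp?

Convert to gains: g_cld = 0.799/3.33 = 0.2399; g_lr = -0.524/3.33 = -0.1574; g_wv = 2.01/3.33 = 0.6036.
Total gain g = 0.6861.

0.69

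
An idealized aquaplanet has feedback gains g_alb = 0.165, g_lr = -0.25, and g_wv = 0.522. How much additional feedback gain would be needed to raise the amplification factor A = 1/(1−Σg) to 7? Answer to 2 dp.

0.42

Current total gain = 0.437.
Target gain for A = 7: g* = 1 − 1/7 = 0.8571.
Additional gain needed = 0.8571 − 0.437 = 0.42.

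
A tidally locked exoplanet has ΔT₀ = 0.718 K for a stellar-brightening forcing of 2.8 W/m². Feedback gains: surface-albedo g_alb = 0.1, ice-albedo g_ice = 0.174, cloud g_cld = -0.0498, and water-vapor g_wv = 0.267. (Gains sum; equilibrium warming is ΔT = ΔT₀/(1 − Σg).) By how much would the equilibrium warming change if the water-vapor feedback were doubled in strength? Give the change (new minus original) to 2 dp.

1.56 K

Original: g = 0.4912, ΔT = 0.718/(1−0.4912) = 1.4112 K.
With doubled water-vapor: g' = 0.7582, ΔT' = 0.718/(1−0.7582) = 2.9694 K.
Change = 2.9694 − 1.4112 = 1.56 K.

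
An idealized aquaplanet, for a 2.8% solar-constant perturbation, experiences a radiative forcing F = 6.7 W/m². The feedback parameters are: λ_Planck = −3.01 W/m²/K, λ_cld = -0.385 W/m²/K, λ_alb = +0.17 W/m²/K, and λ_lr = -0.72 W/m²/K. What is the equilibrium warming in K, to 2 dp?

1.70 K

Net feedback parameter λ = (−3.01) + (-0.385) + (+0.17) + (-0.72) = -3.945 W/m²/K.
ΔT = −F/λ = −6.7/(-3.945) = 1.70 K.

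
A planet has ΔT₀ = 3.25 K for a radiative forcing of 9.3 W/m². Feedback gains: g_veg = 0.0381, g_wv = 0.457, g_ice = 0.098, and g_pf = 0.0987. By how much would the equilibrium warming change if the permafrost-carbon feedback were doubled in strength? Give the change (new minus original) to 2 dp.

Original: g = 0.6918, ΔT = 3.25/(1−0.6918) = 10.5451 K.
With doubled permafrost-carbon: g' = 0.7905, ΔT' = 3.25/(1−0.7905) = 15.5131 K.
Change = 15.5131 − 10.5451 = 4.97 K.

4.97 K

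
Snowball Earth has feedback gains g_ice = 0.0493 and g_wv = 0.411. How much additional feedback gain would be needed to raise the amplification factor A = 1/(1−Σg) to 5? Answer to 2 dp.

Current total gain = 0.4603.
Target gain for A = 5: g* = 1 − 1/5 = 0.8.
Additional gain needed = 0.8 − 0.4603 = 0.34.

0.34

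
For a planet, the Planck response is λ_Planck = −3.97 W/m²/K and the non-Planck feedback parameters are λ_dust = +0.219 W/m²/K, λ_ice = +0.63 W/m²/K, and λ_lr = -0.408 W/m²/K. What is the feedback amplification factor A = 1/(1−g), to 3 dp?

1.125

Convert to gains: g_dust = 0.219/3.97 = 0.05516; g_ice = 0.63/3.97 = 0.1587; g_lr = -0.408/3.97 = -0.1028.
Total gain g = 0.11106.
A = 1/(1 − 0.11106) = 1.125.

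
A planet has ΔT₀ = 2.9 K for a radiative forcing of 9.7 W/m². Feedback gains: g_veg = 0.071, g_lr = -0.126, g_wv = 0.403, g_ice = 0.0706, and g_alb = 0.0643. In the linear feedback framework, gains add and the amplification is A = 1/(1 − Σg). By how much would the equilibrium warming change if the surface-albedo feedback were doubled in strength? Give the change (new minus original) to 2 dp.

Original: g = 0.4829, ΔT = 2.9/(1−0.4829) = 5.6082 K.
With doubled surface-albedo: g' = 0.5472, ΔT' = 2.9/(1−0.5472) = 6.4046 K.
Change = 6.4046 − 5.6082 = 0.80 K.

0.80 K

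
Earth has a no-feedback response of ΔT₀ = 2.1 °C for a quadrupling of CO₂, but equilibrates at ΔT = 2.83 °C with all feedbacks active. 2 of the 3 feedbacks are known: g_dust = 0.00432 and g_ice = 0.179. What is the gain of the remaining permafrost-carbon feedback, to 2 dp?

0.07

Amplification A = ΔT/ΔT₀ = 2.83/2.1 = 1.348.
Total gain g = 1 − 1/A = 1 − 1/1.348 = 0.2582.
Known gains sum to 0.00432 + 0.179 = 0.18332.
g_pf = 0.2582 − 0.18332 = 0.07.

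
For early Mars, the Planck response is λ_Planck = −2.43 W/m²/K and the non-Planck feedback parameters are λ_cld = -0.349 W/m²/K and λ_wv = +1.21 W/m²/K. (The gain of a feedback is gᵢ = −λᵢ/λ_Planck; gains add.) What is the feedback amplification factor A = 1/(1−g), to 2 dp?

Convert to gains: g_cld = -0.349/2.43 = -0.1436; g_wv = 1.21/2.43 = 0.4979.
Total gain g = 0.3543.
A = 1/(1 − 0.3543) = 1.55.

1.55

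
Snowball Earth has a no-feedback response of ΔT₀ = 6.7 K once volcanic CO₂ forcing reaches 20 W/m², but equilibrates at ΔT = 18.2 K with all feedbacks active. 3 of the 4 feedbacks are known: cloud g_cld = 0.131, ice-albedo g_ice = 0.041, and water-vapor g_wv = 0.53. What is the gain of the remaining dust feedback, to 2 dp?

-0.07

Amplification A = ΔT/ΔT₀ = 18.2/6.7 = 2.716.
Total gain g = 1 − 1/A = 1 − 1/2.716 = 0.6318.
Known gains sum to 0.131 + 0.041 + 0.53 = 0.702.
g_dust = 0.6318 − 0.702 = -0.07.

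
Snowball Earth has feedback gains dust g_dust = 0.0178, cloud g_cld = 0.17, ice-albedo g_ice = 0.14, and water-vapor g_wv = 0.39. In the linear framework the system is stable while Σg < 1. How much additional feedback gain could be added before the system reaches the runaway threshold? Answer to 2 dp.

0.28

Current total gain = 0.0178 + 0.17 + 0.14 + 0.39 = 0.7178.
Margin to runaway = 1 − 0.7178 = 0.28.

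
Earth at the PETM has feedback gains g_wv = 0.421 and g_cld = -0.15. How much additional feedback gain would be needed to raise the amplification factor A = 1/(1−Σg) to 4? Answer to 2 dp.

Current total gain = 0.271.
Target gain for A = 4: g* = 1 − 1/4 = 0.75.
Additional gain needed = 0.75 − 0.271 = 0.48.

0.48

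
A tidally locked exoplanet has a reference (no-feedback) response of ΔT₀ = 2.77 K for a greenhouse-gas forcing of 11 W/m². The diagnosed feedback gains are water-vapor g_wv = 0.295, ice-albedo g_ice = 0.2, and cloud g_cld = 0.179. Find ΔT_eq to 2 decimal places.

Total gain g = 0.295 + 0.2 + 0.179 = 0.674.
Amplification A = 1/(1 − 0.674) = 3.067.
ΔT = 2.77 × 3.067 = 8.50 K.

8.50 K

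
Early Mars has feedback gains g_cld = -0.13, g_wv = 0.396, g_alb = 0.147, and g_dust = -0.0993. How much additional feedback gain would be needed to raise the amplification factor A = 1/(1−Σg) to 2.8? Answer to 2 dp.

0.33

Current total gain = 0.3137.
Target gain for A = 2.8: g* = 1 − 1/2.8 = 0.6429.
Additional gain needed = 0.6429 − 0.3137 = 0.33.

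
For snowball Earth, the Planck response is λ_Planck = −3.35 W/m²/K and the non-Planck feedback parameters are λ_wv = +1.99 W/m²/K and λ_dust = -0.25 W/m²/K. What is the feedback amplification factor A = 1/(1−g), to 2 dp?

2.08

Convert to gains: g_wv = 1.99/3.35 = 0.594; g_dust = -0.25/3.35 = -0.07463.
Total gain g = 0.51937.
A = 1/(1 − 0.51937) = 2.08.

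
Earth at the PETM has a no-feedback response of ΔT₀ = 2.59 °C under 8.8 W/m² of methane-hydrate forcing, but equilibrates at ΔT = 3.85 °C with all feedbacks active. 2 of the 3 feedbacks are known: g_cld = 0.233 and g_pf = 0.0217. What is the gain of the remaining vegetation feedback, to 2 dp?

0.07

Amplification A = ΔT/ΔT₀ = 3.85/2.59 = 1.486.
Total gain g = 1 − 1/A = 1 − 1/1.486 = 0.3271.
Known gains sum to 0.233 + 0.0217 = 0.2547.
g_veg = 0.3271 − 0.2547 = 0.07.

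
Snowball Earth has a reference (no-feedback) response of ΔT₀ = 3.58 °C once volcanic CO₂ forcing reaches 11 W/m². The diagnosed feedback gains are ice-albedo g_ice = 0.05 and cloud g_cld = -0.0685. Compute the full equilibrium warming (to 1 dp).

Total gain g = 0.05 − 0.0685 = -0.0185.
Amplification A = 1/(1 + 0.0185) = 0.9818.
ΔT = 3.58 × 0.9818 = 3.5 °C.

3.5 °C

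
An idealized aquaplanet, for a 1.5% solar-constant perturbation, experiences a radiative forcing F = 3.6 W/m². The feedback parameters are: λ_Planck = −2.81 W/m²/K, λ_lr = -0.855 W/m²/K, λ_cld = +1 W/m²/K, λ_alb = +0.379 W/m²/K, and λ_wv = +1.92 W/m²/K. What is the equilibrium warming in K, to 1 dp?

9.8 K

Net feedback parameter λ = (−2.81) + (-0.855) + (+1) + (+0.379) + (+1.92) = -0.366 W/m²/K.
ΔT = −F/λ = −3.6/(-0.366) = 9.8 K.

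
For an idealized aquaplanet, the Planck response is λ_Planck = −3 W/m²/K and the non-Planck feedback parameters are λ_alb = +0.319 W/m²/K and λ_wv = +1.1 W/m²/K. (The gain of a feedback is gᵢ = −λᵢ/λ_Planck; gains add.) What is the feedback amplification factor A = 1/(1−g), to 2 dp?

1.90

Convert to gains: g_alb = 0.319/3 = 0.1063; g_wv = 1.1/3 = 0.3667.
Total gain g = 0.473.
A = 1/(1 − 0.473) = 1.90.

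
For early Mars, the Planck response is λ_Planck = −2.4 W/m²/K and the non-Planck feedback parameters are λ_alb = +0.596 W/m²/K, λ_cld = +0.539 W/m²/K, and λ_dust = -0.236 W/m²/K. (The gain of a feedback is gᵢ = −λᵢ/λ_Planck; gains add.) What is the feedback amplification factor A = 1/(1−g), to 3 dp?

1.599

Convert to gains: g_alb = 0.596/2.4 = 0.2483; g_cld = 0.539/2.4 = 0.2246; g_dust = -0.236/2.4 = -0.09833.
Total gain g = 0.37457.
A = 1/(1 − 0.37457) = 1.599.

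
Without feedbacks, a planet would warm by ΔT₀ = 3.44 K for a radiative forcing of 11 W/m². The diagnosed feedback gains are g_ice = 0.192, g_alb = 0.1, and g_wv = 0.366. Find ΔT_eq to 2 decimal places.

Total gain g = 0.192 + 0.1 + 0.366 = 0.658.
Amplification A = 1/(1 − 0.658) = 2.924.
ΔT = 3.44 × 2.924 = 10.06 K.

10.06 K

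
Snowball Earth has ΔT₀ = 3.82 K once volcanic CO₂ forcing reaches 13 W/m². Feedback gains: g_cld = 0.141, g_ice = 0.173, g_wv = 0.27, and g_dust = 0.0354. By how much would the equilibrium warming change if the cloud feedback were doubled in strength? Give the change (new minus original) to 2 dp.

Original: g = 0.6194, ΔT = 3.82/(1−0.6194) = 10.0368 K.
With doubled cloud: g' = 0.7604, ΔT' = 3.82/(1−0.7604) = 15.9432 K.
Change = 15.9432 − 10.0368 = 5.91 K.

5.91 K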